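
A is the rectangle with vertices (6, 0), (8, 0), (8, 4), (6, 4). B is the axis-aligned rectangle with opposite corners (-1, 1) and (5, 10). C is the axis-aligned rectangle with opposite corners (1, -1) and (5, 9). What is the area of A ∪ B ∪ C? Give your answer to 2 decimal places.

70.00

By inclusion–exclusion:
Individual areas: |A| = 8, |B| = 54, |C| = 40.
|A∩B| = 0 (no overlap).
|A∩C| = 0 (no overlap).
|B∩C|: x∈[1,5], y∈[1,9] → 4·8 = 32.
|A∩B∩C| = 0.
|A ∪ B ∪ C| = 102 − 32 + 0 = 70.00.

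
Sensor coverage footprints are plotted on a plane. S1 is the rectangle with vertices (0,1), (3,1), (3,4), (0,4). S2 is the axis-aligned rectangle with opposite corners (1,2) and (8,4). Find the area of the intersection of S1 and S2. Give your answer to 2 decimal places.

4.00

|S1∩S2|: x∈[1,3], y∈[2,4] → 2·2 = 4.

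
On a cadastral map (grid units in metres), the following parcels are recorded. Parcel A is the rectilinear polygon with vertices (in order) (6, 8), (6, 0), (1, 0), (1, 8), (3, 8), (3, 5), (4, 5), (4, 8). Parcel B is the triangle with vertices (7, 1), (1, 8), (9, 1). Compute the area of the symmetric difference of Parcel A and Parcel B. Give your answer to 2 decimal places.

37.95

|Parcel A| = 37, |Parcel B| = 7, |Parcel A∩Parcel B| = 3.0238.
|Parcel A △ Parcel B| = |Parcel A| + |Parcel B| − 2·|Parcel A∩Parcel B| = 37 + 7 − 6.0476 = 37.95.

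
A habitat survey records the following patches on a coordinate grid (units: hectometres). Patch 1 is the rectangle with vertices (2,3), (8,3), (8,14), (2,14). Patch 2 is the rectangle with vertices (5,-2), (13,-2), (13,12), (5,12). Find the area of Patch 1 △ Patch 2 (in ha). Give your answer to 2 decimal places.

|Patch 1∩Patch 2|: x∈[5,8], y∈[3,12] → 3·9 = 27.
|Patch 1 △ Patch 2| = |Patch 1| + |Patch 2| − 2·|Patch 1∩Patch 2| = 66 + 112 − 54 = 124.00.

124.00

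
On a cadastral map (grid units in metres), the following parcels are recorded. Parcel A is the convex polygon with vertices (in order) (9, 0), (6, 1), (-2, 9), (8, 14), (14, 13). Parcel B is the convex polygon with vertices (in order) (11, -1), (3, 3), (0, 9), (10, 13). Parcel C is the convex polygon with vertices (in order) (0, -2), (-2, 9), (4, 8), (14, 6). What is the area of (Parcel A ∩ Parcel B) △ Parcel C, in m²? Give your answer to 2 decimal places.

83.89

|Parcel A ∩ Parcel B| = 83.4578.
|(Parcel A ∩ Parcel B) ∩ Parcel C| = 42.7846.
|(Parcel A ∩ Parcel B) △ Parcel C| = 83.4578 + 86 − 85.5692 = 83.89.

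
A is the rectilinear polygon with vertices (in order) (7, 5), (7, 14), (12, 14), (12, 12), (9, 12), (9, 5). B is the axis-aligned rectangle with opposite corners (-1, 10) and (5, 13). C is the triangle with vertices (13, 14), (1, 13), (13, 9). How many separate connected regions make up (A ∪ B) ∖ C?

3

(A ∪ B) ∖ C splits into 3 disjoint pieces (area 11.3333, area 1.4583, area 15.3333).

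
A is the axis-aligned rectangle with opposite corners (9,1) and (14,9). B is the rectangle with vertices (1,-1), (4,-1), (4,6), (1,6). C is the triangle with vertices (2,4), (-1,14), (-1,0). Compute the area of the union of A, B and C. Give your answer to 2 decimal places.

79.93

By inclusion–exclusion:
Individual areas: |A| = 40, |B| = 21, |C| = 21.
|A∩B| = 0 (no overlap).
|A∩C| = 0.
|B∩C| = 2.0667.
|A∩B∩C| = 0.
|A ∪ B ∪ C| = 82 − 2.0667 + 0 = 79.93.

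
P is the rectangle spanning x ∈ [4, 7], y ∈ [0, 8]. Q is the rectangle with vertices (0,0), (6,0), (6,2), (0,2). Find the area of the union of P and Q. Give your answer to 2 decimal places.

By inclusion–exclusion:
Individual areas: |P| = 24, |Q| = 12.
|P∩Q|: x∈[4,6], y∈[0,2] → 2·2 = 4.
|P ∪ Q| = 36 − 4 = 32.00.

32.00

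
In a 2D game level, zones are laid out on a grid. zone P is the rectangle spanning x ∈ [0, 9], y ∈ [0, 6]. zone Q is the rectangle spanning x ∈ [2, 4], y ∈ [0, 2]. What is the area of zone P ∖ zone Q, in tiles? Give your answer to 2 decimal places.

|zone P∩zone Q|: x∈[2,4], y∈[0,2] → 2·2 = 4.
|zone P| = 54.
|zone P ∖ zone Q| = |zone P| − |zone P∩zone Q| = 54 − 4 = 50.00.

50.00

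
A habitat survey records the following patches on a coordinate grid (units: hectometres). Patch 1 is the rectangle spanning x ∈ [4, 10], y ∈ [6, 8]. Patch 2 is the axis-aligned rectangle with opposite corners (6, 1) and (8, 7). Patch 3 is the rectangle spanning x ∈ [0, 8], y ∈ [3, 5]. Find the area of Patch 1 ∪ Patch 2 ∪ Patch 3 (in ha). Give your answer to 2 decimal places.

34.00

By inclusion–exclusion:
Individual areas: |Patch 1| = 12, |Patch 2| = 12, |Patch 3| = 16.
|Patch 1∩Patch 2|: x∈[6,8], y∈[6,7] → 2·1 = 2.
|Patch 1∩Patch 3| = 0 (no overlap).
|Patch 2∩Patch 3|: x∈[6,8], y∈[3,5] → 2·2 = 4.
|Patch 1∩Patch 2∩Patch 3| = 0.
|Patch 1 ∪ Patch 2 ∪ Patch 3| = 40 − 6 + 0 = 34.00.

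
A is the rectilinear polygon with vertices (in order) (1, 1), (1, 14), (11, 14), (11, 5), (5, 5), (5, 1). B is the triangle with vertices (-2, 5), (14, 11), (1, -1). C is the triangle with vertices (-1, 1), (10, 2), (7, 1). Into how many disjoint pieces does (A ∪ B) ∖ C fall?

(A ∪ B) ∖ C splits into 2 disjoint pieces (area 119.4456, area 3.1667).

2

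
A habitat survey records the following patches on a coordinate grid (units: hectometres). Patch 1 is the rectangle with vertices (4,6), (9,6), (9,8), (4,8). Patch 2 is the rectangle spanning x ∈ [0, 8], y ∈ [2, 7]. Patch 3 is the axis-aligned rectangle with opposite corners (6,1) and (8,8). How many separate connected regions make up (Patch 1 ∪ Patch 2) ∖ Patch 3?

2

(Patch 1 ∪ Patch 2) ∖ Patch 3 splits into 2 disjoint pieces (area 32, area 2).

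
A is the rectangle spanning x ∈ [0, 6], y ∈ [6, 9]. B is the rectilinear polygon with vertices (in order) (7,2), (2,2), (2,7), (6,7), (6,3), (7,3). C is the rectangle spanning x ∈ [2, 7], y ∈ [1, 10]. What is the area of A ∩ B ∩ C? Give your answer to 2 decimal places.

4.00

The intersection is the polygon with vertices (2,6), (2,7), (6,7), (6,6).
By the shoelace formula its area is 4.00.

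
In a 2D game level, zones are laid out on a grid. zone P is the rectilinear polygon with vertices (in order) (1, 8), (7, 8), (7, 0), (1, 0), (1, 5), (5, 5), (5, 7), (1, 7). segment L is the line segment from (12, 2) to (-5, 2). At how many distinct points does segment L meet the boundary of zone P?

The segment meets the boundary at (1,2), (7,2).

2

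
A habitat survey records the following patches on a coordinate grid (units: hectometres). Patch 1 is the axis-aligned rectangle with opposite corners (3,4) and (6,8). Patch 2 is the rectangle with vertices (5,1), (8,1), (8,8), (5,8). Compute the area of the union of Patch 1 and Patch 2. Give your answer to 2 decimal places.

By inclusion–exclusion:
Individual areas: |Patch 1| = 12, |Patch 2| = 21.
|Patch 1∩Patch 2|: x∈[5,6], y∈[4,8] → 1·4 = 4.
|Patch 1 ∪ Patch 2| = 33 − 4 = 29.00.

29.00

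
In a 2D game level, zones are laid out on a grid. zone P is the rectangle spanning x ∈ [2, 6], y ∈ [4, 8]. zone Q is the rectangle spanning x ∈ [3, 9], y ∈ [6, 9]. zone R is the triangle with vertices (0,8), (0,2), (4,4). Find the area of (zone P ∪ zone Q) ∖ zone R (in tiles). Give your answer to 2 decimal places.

26.00

|zone P ∪ zone Q| = 28.
|(zone P ∪ zone Q) ∩ zone R| = 2.
|(zone P ∪ zone Q) ∖ zone R| = 28 − 2 = 26.00.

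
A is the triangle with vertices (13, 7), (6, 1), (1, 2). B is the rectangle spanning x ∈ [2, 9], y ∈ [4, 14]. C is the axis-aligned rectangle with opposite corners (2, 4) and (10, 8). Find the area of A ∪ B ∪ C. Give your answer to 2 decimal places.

88.93

By inclusion–exclusion:
Individual areas: |A| = 18.5, |B| = 70, |C| = 32.
|A∩B| = 2.1333.
|A∩C| = 3.5679.
|B∩C|: x∈[2,9], y∈[4,8] → 7·4 = 28.
|A∩B∩C| = 2.1333.
|A ∪ B ∪ C| = 120.5 − 33.7012 + 2.1333 = 88.93.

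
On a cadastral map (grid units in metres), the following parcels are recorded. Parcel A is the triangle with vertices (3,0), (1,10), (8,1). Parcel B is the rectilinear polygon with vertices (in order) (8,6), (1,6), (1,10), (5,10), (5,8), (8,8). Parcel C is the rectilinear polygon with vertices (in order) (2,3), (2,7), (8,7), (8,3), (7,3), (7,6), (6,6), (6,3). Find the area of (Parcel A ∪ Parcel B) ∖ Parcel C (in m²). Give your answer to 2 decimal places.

28.07

|Parcel A ∪ Parcel B| = 43.3778.
|(Parcel A ∪ Parcel B) ∩ Parcel C| = 15.3063.
|(Parcel A ∪ Parcel B) ∖ Parcel C| = 43.3778 − 15.3063 = 28.07.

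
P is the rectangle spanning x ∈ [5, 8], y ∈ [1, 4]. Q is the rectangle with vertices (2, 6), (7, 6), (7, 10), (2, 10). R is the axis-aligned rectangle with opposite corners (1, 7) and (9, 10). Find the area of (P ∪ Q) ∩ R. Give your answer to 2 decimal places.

The region (P ∪ Q) ∩ R is the polygon with vertices (7,7), (2,7), (2,10), (7,10).
By the shoelace formula its area is 15.00.

15.00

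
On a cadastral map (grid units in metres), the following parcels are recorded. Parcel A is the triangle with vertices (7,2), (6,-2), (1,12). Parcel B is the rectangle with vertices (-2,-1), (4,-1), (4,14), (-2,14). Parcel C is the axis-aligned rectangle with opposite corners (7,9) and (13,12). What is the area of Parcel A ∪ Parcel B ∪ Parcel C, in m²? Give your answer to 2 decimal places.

By inclusion–exclusion:
Individual areas: |Parcel A| = 17, |Parcel B| = 90, |Parcel C| = 18.
|Parcel A∩Parcel B| = 5.1.
|Parcel A∩Parcel C| = 0.
|Parcel B∩Parcel C| = 0 (no overlap).
|Parcel A∩Parcel B∩Parcel C| = 0.
|Parcel A ∪ Parcel B ∪ Parcel C| = 125 − 5.1 + 0 = 119.90.

119.90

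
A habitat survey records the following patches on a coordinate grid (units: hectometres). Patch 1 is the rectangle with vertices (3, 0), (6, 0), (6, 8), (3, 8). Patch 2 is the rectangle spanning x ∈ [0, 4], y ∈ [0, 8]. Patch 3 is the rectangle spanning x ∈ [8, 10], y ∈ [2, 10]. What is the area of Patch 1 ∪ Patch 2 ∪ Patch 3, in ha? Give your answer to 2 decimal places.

64.00

By inclusion–exclusion:
Individual areas: |Patch 1| = 24, |Patch 2| = 32, |Patch 3| = 16.
|Patch 1∩Patch 2|: x∈[3,4], y∈[0,8] → 1·8 = 8.
|Patch 1∩Patch 3| = 0 (no overlap).
|Patch 2∩Patch 3| = 0 (no overlap).
|Patch 1∩Patch 2∩Patch 3| = 0.
|Patch 1 ∪ Patch 2 ∪ Patch 3| = 72 − 8 + 0 = 64.00.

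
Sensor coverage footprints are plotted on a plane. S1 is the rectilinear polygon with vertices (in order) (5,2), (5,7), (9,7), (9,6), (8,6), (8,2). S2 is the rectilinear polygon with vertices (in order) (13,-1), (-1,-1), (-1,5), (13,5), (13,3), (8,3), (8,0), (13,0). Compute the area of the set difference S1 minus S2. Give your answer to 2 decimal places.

7.00

|S1| = 16, |S1∩S2| = 9.
|S1 ∖ S2| = |S1| − |S1∩S2| = 16 − 9 = 7.00.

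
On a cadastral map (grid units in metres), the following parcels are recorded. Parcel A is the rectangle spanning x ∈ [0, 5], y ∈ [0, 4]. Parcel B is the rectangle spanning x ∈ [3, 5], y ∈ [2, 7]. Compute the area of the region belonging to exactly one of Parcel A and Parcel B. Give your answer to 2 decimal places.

22.00

|Parcel A∩Parcel B|: x∈[3,5], y∈[2,4] → 2·2 = 4.
|Parcel A △ Parcel B| = |Parcel A| + |Parcel B| − 2·|Parcel A∩Parcel B| = 20 + 10 − 8 = 22.00.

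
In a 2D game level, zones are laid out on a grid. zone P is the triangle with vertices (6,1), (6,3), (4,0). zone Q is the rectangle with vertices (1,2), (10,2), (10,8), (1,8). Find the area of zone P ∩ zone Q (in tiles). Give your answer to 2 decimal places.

The intersection is the polygon with vertices (6,3), (6,2), (5.333,2).
By the shoelace formula its area is 0.33.

0.33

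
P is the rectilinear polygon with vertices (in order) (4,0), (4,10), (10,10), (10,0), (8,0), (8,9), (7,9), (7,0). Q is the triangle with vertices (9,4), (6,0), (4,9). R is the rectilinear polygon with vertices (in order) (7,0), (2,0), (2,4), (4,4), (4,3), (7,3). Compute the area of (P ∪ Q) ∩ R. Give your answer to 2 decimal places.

9.00

|P ∪ Q| = 54.5.
|(P ∪ Q) ∩ R| = 9.00.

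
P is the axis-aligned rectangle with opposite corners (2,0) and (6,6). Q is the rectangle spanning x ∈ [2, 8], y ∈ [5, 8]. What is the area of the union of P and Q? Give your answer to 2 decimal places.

By inclusion–exclusion:
Individual areas: |P| = 24, |Q| = 18.
|P∩Q|: x∈[2,6], y∈[5,6] → 4·1 = 4.
|P ∪ Q| = 42 − 4 = 38.00.

38.00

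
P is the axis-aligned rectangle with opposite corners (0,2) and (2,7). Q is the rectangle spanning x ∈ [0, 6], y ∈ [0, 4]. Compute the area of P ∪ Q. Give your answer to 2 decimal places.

By inclusion–exclusion:
Individual areas: |P| = 10, |Q| = 24.
|P∩Q|: x∈[0,2], y∈[2,4] → 2·2 = 4.
|P ∪ Q| = 34 − 4 = 30.00.

30.00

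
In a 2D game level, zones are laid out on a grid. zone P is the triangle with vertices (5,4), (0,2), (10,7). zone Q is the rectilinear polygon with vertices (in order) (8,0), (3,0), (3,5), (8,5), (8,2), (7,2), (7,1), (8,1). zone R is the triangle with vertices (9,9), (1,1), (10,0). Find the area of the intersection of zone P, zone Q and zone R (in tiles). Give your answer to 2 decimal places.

1.17

The intersection is the polygon with vertices (6,5), (6.667,5), (5,4), (3.333,3.333), (4,4).
By the shoelace formula its area is 1.17.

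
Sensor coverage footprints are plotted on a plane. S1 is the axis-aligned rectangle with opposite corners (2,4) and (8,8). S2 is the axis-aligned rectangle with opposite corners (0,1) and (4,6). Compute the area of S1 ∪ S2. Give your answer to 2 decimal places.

By inclusion–exclusion:
Individual areas: |S1| = 24, |S2| = 20.
|S1∩S2|: x∈[2,4], y∈[4,6] → 2·2 = 4.
|S1 ∪ S2| = 44 − 4 = 40.00.

40.00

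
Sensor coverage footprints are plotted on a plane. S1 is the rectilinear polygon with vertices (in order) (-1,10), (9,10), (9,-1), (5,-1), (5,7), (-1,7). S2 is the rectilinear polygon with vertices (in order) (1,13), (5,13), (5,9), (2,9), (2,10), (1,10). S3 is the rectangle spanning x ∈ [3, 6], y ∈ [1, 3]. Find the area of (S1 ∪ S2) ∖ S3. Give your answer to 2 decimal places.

|S1 ∪ S2| = 74.
|(S1 ∪ S2) ∩ S3| = 2.
|(S1 ∪ S2) ∖ S3| = 74 − 2 = 72.00.

72.00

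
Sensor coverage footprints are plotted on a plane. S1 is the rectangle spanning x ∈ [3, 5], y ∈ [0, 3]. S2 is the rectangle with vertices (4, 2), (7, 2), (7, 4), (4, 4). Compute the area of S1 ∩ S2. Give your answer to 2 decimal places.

1.00

|S1∩S2|: x∈[4,5], y∈[2,3] → 1·1 = 1.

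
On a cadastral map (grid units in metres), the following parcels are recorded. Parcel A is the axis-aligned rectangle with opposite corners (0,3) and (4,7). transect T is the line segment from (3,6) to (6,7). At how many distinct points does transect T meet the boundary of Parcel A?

The segment meets the boundary at (4,6.333).

1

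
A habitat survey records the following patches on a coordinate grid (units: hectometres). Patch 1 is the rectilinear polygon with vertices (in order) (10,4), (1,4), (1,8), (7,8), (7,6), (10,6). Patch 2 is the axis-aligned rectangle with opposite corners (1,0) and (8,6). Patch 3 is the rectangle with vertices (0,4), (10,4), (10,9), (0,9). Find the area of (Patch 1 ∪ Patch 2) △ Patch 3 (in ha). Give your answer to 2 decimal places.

|Patch 1 ∪ Patch 2| = 58.
|(Patch 1 ∪ Patch 2) ∩ Patch 3| = 30.
|(Patch 1 ∪ Patch 2) △ Patch 3| = 58 + 50 − 60 = 48.00.

48.00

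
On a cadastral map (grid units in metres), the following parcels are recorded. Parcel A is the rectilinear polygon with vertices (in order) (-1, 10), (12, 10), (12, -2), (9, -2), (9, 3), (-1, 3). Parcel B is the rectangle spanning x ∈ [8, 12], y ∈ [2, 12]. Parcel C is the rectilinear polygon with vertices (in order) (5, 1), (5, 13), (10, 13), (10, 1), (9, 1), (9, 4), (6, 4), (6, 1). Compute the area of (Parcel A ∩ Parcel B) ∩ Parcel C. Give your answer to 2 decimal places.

The region (Parcel A ∩ Parcel B) ∩ Parcel C is the polygon with vertices (9,2), (9,3), (9,4), (8,4), (8,10), (10,10), (10,2).
By the shoelace formula its area is 14.00.

14.00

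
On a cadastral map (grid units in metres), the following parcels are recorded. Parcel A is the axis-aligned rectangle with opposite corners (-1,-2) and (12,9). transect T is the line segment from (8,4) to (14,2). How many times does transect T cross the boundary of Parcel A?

The segment meets the boundary at (12,2.667).

1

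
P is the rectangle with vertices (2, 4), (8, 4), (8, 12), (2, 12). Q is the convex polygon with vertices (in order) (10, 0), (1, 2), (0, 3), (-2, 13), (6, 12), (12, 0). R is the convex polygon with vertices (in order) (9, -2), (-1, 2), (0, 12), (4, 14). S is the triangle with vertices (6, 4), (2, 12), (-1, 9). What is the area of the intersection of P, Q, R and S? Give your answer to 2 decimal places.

10.29

The intersection is the polygon with vertices (2,12), (6,4), (2,6.857).
By the shoelace formula its area is 10.29.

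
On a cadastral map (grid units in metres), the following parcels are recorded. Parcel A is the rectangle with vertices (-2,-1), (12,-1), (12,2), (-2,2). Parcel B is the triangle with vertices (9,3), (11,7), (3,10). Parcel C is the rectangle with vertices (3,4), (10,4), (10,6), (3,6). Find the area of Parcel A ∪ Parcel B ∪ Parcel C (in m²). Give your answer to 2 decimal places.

69.82

By inclusion–exclusion:
Individual areas: |Parcel A| = 42, |Parcel B| = 19, |Parcel C| = 14.
|Parcel A∩Parcel B| = 0.
|Parcel A∩Parcel C| = 0 (no overlap).
|Parcel B∩Parcel C| = 5.1786.
|Parcel A∩Parcel B∩Parcel C| = 0.
|Parcel A ∪ Parcel B ∪ Parcel C| = 75 − 5.1786 + 0 = 69.82.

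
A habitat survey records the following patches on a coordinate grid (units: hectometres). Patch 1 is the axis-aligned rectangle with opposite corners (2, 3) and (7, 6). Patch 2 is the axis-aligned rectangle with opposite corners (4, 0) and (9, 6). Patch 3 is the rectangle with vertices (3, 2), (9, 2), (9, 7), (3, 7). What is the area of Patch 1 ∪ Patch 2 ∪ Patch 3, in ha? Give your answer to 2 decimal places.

By inclusion–exclusion:
Individual areas: |Patch 1| = 15, |Patch 2| = 30, |Patch 3| = 30.
|Patch 1∩Patch 2|: x∈[4,7], y∈[3,6] → 3·3 = 9.
|Patch 1∩Patch 3|: x∈[3,7], y∈[3,6] → 4·3 = 12.
|Patch 2∩Patch 3|: x∈[4,9], y∈[2,6] → 5·4 = 20.
|Patch 1∩Patch 2∩Patch 3| = 9.
|Patch 1 ∪ Patch 2 ∪ Patch 3| = 75 − 41 + 9 = 43.00.

43.00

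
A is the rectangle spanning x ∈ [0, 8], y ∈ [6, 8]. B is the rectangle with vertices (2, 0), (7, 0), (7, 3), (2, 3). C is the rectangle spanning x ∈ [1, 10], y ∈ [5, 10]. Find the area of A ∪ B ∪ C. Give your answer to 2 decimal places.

62.00

By inclusion–exclusion:
Individual areas: |A| = 16, |B| = 15, |C| = 45.
|A∩B| = 0 (no overlap).
|A∩C|: x∈[1,8], y∈[6,8] → 7·2 = 14.
|B∩C| = 0 (no overlap).
|A∩B∩C| = 0.
|A ∪ B ∪ C| = 76 − 14 + 0 = 62.00.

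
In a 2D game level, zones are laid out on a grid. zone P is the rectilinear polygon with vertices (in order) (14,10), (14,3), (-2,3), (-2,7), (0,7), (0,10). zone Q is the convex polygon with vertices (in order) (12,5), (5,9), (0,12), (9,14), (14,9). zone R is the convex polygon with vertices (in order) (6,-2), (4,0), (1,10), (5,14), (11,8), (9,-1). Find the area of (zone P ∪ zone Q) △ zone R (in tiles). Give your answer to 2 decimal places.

92.13

|zone P ∪ zone Q| = 137.6667.
|(zone P ∪ zone Q) ∩ zone R| = 72.0202.
|(zone P ∪ zone Q) △ zone R| = 137.6667 + 98.5 − 144.0404 = 92.13.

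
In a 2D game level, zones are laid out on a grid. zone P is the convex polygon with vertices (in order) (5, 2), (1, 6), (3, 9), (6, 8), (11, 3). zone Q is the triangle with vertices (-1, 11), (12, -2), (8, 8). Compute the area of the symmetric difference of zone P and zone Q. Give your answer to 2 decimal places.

|zone P| = 37, |zone Q| = 39, |zone P∩zone Q| = 22.0314.
|zone P △ zone Q| = |zone P| + |zone Q| − 2·|zone P∩zone Q| = 37 + 39 − 44.0628 = 31.94.

31.94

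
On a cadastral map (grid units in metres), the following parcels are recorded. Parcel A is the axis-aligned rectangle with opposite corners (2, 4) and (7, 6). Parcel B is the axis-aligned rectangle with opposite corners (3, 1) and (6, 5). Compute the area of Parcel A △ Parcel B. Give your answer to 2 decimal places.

16.00

|Parcel A∩Parcel B|: x∈[3,6], y∈[4,5] → 3·1 = 3.
|Parcel A △ Parcel B| = |Parcel A| + |Parcel B| − 2·|Parcel A∩Parcel B| = 10 + 12 − 6 = 16.00.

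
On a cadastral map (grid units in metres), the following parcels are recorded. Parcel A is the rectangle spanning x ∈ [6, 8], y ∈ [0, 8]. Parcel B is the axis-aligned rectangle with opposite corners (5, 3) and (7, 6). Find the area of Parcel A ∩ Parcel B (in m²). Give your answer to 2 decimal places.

3.00

|Parcel A∩Parcel B|: x∈[6,7], y∈[3,6] → 1·3 = 3.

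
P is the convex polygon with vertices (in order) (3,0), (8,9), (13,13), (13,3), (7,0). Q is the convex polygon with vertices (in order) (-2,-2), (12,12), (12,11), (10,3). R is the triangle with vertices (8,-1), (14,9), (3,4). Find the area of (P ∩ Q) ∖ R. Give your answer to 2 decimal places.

14.78

|P ∩ Q| = 37.0858.
|(P ∩ Q) ∩ R| = 22.3079.
|(P ∩ Q) ∖ R| = 37.0858 − 22.3079 = 14.78.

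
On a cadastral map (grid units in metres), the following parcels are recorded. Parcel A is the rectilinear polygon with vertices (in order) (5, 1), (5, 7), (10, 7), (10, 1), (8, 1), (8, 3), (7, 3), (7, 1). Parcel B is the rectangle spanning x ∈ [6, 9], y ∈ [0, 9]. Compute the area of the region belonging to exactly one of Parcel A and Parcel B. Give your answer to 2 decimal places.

|Parcel A| = 28, |Parcel B| = 27, |Parcel A∩Parcel B| = 16.
|Parcel A △ Parcel B| = |Parcel A| + |Parcel B| − 2·|Parcel A∩Parcel B| = 28 + 27 − 32 = 23.00.

23.00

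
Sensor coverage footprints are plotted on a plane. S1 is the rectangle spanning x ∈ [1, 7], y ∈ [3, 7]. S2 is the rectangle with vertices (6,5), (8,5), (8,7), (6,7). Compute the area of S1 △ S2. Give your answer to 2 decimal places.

|S1∩S2|: x∈[6,7], y∈[5,7] → 1·2 = 2.
|S1 △ S2| = |S1| + |S2| − 2·|S1∩S2| = 24 + 4 − 4 = 24.00.

24.00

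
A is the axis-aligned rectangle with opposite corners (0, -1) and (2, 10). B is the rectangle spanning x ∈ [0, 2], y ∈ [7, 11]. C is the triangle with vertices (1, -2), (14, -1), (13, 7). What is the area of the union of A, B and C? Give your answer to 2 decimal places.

By inclusion–exclusion:
Individual areas: |A| = 22, |B| = 8, |C| = 52.5.
|A∩B|: x∈[0,2], y∈[7,10] → 2·3 = 6.
|A∩C| = 0.
|B∩C| = 0.
|A∩B∩C| = 0.
|A ∪ B ∪ C| = 82.5 − 6 + 0 = 76.50.

76.50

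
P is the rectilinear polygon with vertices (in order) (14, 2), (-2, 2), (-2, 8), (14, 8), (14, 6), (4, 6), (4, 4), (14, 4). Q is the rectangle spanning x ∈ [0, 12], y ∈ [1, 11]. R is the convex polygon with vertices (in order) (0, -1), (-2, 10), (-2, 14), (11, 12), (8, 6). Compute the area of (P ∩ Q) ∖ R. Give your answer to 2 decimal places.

21.86

|P ∩ Q| = 56.
|(P ∩ Q) ∩ R| = 34.1429.
|(P ∩ Q) ∖ R| = 56 − 34.1429 = 21.86.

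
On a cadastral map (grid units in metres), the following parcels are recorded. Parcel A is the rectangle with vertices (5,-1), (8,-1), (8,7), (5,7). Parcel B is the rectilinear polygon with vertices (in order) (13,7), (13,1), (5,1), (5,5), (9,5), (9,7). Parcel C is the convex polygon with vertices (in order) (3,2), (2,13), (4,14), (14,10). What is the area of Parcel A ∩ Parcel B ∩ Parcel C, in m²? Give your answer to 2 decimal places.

1.64

The intersection is the polygon with vertices (5,5), (7.125,5), (5,3.454).
By the shoelace formula its area is 1.64.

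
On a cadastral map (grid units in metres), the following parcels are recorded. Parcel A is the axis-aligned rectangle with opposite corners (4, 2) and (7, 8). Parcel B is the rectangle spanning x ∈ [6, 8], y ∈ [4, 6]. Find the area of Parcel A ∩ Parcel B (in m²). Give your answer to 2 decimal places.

|Parcel A∩Parcel B|: x∈[6,7], y∈[4,6] → 1·2 = 2.

2.00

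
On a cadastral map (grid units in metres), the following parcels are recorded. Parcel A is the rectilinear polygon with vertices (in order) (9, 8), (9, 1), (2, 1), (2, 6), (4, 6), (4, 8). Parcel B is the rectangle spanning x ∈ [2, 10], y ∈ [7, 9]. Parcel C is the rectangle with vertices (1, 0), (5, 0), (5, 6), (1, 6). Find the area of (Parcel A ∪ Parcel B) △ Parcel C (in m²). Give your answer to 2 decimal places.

|Parcel A ∪ Parcel B| = 56.
|(Parcel A ∪ Parcel B) ∩ Parcel C| = 15.
|(Parcel A ∪ Parcel B) △ Parcel C| = 56 + 24 − 30 = 50.00.

50.00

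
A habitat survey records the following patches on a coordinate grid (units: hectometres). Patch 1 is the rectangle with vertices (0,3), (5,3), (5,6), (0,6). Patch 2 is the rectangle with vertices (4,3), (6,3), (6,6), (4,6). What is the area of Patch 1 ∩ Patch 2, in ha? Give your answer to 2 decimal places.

3.00

|Patch 1∩Patch 2|: x∈[4,5], y∈[3,6] → 1·3 = 3.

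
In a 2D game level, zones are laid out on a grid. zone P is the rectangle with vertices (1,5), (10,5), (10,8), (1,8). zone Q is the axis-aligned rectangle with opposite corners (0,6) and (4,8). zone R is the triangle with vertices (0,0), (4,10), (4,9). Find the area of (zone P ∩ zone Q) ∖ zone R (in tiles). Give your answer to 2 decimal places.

5.38

|zone P ∩ zone Q| = 6.
|(zone P ∩ zone Q) ∩ zone R| = 0.6222.
|(zone P ∩ zone Q) ∖ zone R| = 6 − 0.6222 = 5.38.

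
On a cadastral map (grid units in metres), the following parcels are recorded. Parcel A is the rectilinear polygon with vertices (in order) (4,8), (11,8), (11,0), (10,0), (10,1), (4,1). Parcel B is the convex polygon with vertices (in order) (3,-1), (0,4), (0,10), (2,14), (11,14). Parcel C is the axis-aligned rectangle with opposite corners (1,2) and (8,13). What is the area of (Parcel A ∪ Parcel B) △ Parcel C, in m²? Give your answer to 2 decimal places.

53.61

|Parcel A ∪ Parcel B| = 129.9667.
|(Parcel A ∪ Parcel B) ∩ Parcel C| = 76.6792.
|(Parcel A ∪ Parcel B) △ Parcel C| = 129.9667 + 77 − 153.3583 = 53.61.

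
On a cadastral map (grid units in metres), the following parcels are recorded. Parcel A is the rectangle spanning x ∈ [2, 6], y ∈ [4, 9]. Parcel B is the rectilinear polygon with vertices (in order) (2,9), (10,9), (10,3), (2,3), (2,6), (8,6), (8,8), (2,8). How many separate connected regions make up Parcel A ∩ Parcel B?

Parcel A ∩ Parcel B splits into 2 disjoint pieces (area 8, area 4).

2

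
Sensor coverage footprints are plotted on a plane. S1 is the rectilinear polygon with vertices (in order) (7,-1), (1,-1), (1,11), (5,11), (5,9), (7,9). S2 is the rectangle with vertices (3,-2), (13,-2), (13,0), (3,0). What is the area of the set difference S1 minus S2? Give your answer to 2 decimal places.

|S1| = 68, |S1∩S2| = 4.
|S1 ∖ S2| = |S1| − |S1∩S2| = 68 − 4 = 64.00.

64.00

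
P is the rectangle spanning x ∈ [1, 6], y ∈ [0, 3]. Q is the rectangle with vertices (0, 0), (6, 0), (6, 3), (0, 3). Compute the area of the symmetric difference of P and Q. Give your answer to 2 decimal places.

3.00

|P∩Q|: x∈[1,6], y∈[0,3] → 5·3 = 15.
|P △ Q| = |P| + |Q| − 2·|P∩Q| = 15 + 18 − 30 = 3.00.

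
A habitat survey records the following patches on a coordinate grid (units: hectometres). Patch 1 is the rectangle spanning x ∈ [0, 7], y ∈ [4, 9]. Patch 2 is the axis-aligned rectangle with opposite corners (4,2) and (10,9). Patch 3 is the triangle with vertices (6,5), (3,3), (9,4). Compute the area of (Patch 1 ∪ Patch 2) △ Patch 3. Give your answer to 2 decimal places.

58.00

|Patch 1 ∪ Patch 2| = 62.
|(Patch 1 ∪ Patch 2) ∩ Patch 3| = 4.25.
|(Patch 1 ∪ Patch 2) △ Patch 3| = 62 + 4.5 − 8.5 = 58.00.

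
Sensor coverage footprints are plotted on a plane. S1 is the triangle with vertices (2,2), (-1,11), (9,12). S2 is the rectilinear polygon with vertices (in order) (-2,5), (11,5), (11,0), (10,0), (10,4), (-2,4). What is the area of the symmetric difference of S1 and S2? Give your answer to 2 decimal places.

58.33

|S1| = 46.5, |S2| = 17, |S1∩S2| = 2.5833.
|S1 △ S2| = |S1| + |S2| − 2·|S1∩S2| = 46.5 + 17 − 5.1667 = 58.33.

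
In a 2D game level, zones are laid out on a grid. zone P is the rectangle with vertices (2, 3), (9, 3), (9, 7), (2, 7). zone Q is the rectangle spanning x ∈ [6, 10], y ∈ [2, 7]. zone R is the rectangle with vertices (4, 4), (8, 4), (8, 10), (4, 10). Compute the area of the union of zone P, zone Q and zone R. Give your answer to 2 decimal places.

48.00

By inclusion–exclusion:
Individual areas: |zone P| = 28, |zone Q| = 20, |zone R| = 24.
|zone P∩zone Q|: x∈[6,9], y∈[3,7] → 3·4 = 12.
|zone P∩zone R|: x∈[4,8], y∈[4,7] → 4·3 = 12.
|zone Q∩zone R|: x∈[6,8], y∈[4,7] → 2·3 = 6.
|zone P∩zone Q∩zone R| = 6.
|zone P ∪ zone Q ∪ zone R| = 72 − 30 + 6 = 48.00.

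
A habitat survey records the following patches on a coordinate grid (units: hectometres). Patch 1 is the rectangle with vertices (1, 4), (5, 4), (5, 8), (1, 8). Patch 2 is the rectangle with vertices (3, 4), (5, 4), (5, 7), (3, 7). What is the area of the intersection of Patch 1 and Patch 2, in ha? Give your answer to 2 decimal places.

|Patch 1∩Patch 2|: x∈[3,5], y∈[4,7] → 2·3 = 6.

6.00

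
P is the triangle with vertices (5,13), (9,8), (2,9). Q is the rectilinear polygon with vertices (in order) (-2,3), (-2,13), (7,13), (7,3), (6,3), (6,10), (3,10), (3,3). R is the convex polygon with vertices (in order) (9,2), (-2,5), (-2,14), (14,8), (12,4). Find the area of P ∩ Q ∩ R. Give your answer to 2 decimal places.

6.93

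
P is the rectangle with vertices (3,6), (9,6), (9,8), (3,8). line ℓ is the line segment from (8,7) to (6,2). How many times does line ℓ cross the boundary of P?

1

The segment meets the boundary at (7.6,6).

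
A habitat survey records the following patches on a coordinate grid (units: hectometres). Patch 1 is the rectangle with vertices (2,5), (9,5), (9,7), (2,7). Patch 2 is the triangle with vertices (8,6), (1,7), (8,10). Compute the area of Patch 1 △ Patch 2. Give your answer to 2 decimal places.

|Patch 1| = 14, |Patch 2| = 14, |Patch 1∩Patch 2| = 3.4286.
|Patch 1 △ Patch 2| = |Patch 1| + |Patch 2| − 2·|Patch 1∩Patch 2| = 14 + 14 − 6.8571 = 21.14.

21.14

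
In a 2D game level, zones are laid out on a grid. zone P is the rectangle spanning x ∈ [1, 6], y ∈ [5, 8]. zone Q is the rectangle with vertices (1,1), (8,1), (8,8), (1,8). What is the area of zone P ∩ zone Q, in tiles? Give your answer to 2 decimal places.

15.00

|zone P∩zone Q|: x∈[1,6], y∈[5,8] → 5·3 = 15.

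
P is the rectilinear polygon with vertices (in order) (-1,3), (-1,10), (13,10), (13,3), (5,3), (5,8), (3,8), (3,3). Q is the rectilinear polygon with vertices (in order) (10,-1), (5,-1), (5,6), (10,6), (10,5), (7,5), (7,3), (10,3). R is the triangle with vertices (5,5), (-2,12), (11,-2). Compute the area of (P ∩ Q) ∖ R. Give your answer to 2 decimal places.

8.28

|P ∩ Q| = 9.
|(P ∩ Q) ∩ R| = 0.7225.
|(P ∩ Q) ∖ R| = 9 − 0.7225 = 8.28.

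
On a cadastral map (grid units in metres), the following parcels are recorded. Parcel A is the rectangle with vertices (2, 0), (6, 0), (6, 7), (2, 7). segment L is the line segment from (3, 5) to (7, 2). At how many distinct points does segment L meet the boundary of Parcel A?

The segment meets the boundary at (6,2.75).

1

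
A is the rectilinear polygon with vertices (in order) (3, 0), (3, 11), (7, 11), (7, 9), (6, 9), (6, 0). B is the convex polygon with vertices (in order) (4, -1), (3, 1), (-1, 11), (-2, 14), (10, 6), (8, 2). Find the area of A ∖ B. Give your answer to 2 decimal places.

|A| = 35, |A∩B| = 28.5833.
|A ∖ B| = |A| − |A∩B| = 35 − 28.5833 = 6.42.

6.42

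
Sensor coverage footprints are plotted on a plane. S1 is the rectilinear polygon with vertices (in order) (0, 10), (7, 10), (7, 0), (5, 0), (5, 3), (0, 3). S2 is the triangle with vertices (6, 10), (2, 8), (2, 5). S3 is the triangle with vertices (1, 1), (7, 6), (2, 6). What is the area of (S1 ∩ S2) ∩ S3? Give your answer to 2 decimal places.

The region (S1 ∩ S2) ∩ S3 is the polygon with vertices (2,6), (2.8,6), (2,5).
By the shoelace formula its area is 0.40.

0.40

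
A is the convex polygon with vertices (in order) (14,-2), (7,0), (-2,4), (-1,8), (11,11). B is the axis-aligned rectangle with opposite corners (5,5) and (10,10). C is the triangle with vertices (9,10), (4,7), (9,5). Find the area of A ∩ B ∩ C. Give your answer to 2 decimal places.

12.00

The intersection is the polygon with vertices (5,7.6), (9,10), (9,5), (5,6.6).
By the shoelace formula its area is 12.00.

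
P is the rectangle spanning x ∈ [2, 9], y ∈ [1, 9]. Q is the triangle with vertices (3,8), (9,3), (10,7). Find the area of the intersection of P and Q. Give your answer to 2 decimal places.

The intersection is the polygon with vertices (9,3), (3,8), (9,7.143).
By the shoelace formula its area is 12.43.

12.43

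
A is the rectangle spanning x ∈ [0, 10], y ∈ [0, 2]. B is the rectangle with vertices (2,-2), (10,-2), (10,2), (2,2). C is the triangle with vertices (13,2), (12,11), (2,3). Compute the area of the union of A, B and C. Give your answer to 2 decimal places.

85.00

By inclusion–exclusion:
Individual areas: |A| = 20, |B| = 32, |C| = 49.
|A∩B|: x∈[2,10], y∈[0,2] → 8·2 = 16.
|A∩C| = 0.
|B∩C| = 0.
|A∩B∩C| = 0.
|A ∪ B ∪ C| = 101 − 16 + 0 = 85.00.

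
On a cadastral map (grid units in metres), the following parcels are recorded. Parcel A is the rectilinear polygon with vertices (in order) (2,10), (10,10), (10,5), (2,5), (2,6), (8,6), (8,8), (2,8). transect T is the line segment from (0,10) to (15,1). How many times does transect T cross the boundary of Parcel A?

4

The segment meets the boundary at (8.333,5), (6.667,6), (2,8.8), (3.333,8).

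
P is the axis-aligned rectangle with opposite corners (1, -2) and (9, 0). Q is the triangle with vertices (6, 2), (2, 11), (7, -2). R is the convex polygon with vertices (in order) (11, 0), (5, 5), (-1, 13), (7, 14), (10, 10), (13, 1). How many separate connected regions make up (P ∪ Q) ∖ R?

(P ∪ Q) ∖ R is a single connected region.

1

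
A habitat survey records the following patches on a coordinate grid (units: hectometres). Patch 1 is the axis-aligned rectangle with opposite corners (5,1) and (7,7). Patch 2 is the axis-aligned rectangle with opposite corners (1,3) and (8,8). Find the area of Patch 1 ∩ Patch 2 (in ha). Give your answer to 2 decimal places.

|Patch 1∩Patch 2|: x∈[5,7], y∈[3,7] → 2·4 = 8.

8.00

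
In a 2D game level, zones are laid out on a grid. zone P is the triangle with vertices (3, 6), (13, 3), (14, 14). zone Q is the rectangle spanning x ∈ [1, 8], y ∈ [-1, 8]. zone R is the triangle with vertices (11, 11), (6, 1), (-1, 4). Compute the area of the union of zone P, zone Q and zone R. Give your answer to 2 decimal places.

By inclusion–exclusion:
Individual areas: |zone P| = 56.5, |zone Q| = 63, |zone R| = 42.5.
|zone P∩zone Q| = 11.
|zone P∩zone R| = 18.643.
|zone Q∩zone R| = 32.7619.
|zone P∩zone Q∩zone R| = 10.9287.
|zone P ∪ zone Q ∪ zone R| = 162 − 62.4049 + 10.9287 = 110.52.

110.52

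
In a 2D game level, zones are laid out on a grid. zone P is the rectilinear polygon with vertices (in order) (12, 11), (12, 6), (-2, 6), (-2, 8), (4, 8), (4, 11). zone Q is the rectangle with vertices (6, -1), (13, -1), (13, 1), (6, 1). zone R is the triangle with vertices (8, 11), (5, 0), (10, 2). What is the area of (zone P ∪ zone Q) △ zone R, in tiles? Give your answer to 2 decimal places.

|zone P ∪ zone Q| = 66.
|(zone P ∪ zone Q) ∩ zone R| = 6.6369.
|(zone P ∪ zone Q) △ zone R| = 66 + 24.5 − 13.2737 = 77.23.

77.23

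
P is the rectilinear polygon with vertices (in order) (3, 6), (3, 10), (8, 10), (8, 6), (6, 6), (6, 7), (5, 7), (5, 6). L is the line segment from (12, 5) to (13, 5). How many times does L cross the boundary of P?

The segment lies entirely outside P and never meets its boundary.

0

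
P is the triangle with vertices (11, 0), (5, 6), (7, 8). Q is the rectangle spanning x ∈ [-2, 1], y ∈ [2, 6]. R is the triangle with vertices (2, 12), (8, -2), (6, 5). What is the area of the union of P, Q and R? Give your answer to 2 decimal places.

By inclusion–exclusion:
Individual areas: |P| = 12, |Q| = 12, |R| = 7.
|P∩Q| = 0.
|P∩R| = 0.2727.
|Q∩R| = 0.
|P∩Q∩R| = 0.
|P ∪ Q ∪ R| = 31 − 0.2727 + 0 = 30.73.

30.73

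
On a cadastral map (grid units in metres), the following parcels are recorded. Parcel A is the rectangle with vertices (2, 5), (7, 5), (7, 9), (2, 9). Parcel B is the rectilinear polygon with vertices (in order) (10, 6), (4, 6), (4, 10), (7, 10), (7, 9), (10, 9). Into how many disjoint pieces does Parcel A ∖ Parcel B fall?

1

Parcel A ∖ Parcel B is a single connected region.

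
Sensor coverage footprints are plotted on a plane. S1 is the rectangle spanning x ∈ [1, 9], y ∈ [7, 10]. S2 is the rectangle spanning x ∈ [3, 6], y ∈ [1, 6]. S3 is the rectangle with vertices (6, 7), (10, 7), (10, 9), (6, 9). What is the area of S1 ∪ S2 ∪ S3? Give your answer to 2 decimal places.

41.00

By inclusion–exclusion:
Individual areas: |S1| = 24, |S2| = 15, |S3| = 8.
|S1∩S2| = 0 (no overlap).
|S1∩S3|: x∈[6,9], y∈[7,9] → 3·2 = 6.
|S2∩S3| = 0 (no overlap).
|S1∩S2∩S3| = 0.
|S1 ∪ S2 ∪ S3| = 47 − 6 + 0 = 41.00.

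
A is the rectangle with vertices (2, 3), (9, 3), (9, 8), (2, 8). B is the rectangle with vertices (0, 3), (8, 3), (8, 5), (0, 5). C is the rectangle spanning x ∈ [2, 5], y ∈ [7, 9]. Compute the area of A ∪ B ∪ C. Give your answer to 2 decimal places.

By inclusion–exclusion:
Individual areas: |A| = 35, |B| = 16, |C| = 6.
|A∩B|: x∈[2,8], y∈[3,5] → 6·2 = 12.
|A∩C|: x∈[2,5], y∈[7,8] → 3·1 = 3.
|B∩C| = 0 (no overlap).
|A∩B∩C| = 0.
|A ∪ B ∪ C| = 57 − 15 + 0 = 42.00.

42.00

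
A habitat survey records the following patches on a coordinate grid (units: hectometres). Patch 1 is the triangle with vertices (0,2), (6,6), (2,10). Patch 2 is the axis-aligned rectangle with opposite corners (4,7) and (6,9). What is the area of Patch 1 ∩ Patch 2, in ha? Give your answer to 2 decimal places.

0.50

The intersection is the polygon with vertices (5,7), (4,7), (4,8).
By the shoelace formula its area is 0.50.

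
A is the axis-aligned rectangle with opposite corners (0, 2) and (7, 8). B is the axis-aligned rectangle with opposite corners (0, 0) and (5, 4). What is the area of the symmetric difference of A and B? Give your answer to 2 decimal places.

|A∩B|: x∈[0,5], y∈[2,4] → 5·2 = 10.
|A △ B| = |A| + |B| − 2·|A∩B| = 42 + 20 − 20 = 42.00.

42.00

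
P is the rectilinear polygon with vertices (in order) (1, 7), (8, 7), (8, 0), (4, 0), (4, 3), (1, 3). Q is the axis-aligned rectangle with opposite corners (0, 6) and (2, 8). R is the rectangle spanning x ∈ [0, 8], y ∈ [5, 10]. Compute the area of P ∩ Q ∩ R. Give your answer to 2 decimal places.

1.00

The intersection is the polygon with vertices (2,6), (1,6), (1,7), (2,7).
By the shoelace formula its area is 1.00.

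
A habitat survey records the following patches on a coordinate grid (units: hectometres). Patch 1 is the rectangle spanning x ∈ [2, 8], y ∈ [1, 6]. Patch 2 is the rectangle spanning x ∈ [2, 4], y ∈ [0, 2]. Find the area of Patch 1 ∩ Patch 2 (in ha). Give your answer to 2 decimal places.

|Patch 1∩Patch 2|: x∈[2,4], y∈[1,2] → 2·1 = 2.

2.00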